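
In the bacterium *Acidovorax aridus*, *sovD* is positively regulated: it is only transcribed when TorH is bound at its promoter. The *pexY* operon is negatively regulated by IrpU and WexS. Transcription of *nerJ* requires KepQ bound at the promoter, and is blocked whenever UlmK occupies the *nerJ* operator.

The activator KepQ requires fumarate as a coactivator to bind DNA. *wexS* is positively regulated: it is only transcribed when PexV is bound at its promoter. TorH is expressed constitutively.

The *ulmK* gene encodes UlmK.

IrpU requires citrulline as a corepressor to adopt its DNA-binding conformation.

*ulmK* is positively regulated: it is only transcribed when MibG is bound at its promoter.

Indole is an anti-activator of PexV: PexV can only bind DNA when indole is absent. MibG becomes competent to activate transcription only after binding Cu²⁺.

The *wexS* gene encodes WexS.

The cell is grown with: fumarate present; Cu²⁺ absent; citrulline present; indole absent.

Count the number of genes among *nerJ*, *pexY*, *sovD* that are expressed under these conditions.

Cu²⁺ is absent, so MibG is inactive.
Required activator MibG is absent, so *ulmK* is not transcribed.
So UlmK is not produced.
Fumarate is present, so KepQ is active.
No repressor is bound and KepQ is active, so *nerJ* is transcribed.
→ *nerJ* is ON.
Citrulline is present, so IrpU is active.
Indole is absent, so PexV is active.
No repressor is bound and PexV is active, so *wexS* is transcribed.
So WexS is produced and active.
With repressor IrpU bound, *pexY* is not transcribed.
→ *pexY* is OFF.
TorH is produced constitutively and is active.
No repressor is bound and TorH is active, so *sovD* is transcribed.
→ *sovD* is ON.
2 of the 3 genes are transcribed.

2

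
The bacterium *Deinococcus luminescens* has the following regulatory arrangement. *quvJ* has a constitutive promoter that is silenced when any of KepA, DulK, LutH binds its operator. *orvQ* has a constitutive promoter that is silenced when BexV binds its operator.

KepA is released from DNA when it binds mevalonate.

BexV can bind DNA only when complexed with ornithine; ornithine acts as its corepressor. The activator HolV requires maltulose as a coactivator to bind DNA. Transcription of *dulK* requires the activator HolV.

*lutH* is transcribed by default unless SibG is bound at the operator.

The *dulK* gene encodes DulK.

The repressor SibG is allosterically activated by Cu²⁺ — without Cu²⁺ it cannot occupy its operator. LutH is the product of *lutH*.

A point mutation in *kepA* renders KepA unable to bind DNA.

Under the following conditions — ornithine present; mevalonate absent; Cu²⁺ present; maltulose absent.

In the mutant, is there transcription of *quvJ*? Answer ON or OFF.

KepA is non-functional in this strain, so it has no effect.
Maltulose is absent, so HolV is inactive.
Required activator HolV is absent, so *dulK* is not transcribed.
So DulK is not produced.
Cu²⁺ is present, so SibG is active.
With repressor SibG bound, *lutH* is not transcribed.
So LutH is not produced.
With no repressor bound, *quvJ* is transcribed.

ON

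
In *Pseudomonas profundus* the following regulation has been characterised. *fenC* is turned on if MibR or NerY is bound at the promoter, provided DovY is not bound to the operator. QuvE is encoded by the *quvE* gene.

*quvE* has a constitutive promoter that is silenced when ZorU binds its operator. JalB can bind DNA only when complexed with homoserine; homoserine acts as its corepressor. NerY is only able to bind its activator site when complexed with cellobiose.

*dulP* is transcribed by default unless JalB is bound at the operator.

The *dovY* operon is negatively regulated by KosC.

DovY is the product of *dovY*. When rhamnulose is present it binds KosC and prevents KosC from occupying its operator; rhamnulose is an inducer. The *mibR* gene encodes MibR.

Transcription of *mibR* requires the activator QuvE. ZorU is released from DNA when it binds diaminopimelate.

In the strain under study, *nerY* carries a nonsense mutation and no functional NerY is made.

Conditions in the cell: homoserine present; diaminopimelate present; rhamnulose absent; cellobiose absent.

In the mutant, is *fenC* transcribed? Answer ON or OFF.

ON

Diaminopimelate is present, so ZorU is inactive.
With no repressor bound, *quvE* is transcribed.
So QuvE is produced and active.
No repressor is bound and QuvE is active, so *mibR* is transcribed.
So MibR is produced and active.
Rhamnulose is absent, so KosC is active.
With repressor KosC bound, *dovY* is not transcribed.
So DovY is not produced.
NerY is non-functional in this strain, so it has no effect.
Activator MibR is present, so *fenC* is transcribed.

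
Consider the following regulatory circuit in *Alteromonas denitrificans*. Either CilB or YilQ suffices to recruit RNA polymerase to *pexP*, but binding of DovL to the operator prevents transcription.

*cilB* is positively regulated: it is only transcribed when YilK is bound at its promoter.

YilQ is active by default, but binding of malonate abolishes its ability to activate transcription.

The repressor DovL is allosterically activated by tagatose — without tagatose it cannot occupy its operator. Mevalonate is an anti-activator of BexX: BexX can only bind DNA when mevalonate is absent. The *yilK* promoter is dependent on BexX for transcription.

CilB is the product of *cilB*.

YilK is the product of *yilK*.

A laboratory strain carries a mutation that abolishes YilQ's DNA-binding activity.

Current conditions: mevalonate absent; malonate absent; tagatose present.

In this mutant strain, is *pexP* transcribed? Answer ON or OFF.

OFF

Tagatose is present, so DovL is active.
Mevalonate is absent, so BexX is active.
No repressor is bound and BexX is active, so *yilK* is transcribed.
So YilK is produced and active.
No repressor is bound and YilK is active, so *cilB* is transcribed.
So CilB is produced and active.
YilQ is non-functional in this strain, so it has no effect.
With repressor DovL bound, *pexP* is not transcribed.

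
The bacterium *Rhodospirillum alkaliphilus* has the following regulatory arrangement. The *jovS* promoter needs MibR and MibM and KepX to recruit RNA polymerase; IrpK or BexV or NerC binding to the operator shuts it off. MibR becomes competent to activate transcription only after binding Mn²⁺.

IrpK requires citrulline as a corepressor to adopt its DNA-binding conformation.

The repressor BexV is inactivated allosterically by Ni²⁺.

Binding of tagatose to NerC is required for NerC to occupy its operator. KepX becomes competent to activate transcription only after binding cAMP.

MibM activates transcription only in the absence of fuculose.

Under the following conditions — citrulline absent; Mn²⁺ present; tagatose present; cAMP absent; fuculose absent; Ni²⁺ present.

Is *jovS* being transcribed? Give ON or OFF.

OFF

Citrulline is absent, so IrpK is inactive.
Mn²⁺ is present, so MibR is active.
Fuculose is absent, so MibM is active.
cAMP is absent, so KepX is inactive.
Ni²⁺ is present, so BexV is inactive.
Tagatose is present, so NerC is active.
With repressor NerC bound, *jovS* is not transcribed.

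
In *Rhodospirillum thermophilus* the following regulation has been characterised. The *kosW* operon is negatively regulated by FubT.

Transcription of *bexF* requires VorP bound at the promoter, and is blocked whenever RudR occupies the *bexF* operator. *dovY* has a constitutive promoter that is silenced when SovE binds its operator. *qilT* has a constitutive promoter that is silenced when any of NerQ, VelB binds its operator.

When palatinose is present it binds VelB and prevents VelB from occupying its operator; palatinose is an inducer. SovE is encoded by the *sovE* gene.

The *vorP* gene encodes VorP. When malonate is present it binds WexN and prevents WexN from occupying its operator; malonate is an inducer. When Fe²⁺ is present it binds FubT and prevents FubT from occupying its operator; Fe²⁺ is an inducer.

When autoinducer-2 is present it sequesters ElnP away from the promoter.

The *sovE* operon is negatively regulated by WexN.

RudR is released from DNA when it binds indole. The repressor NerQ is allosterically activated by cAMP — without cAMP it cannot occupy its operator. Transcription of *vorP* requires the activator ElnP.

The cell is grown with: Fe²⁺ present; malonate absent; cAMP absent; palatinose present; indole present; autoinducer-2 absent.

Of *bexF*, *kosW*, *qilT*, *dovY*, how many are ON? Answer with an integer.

Indole is present, so RudR is inactive.
Autoinducer-2 is absent, so ElnP is active.
No repressor is bound and ElnP is active, so *vorP* is transcribed.
So VorP is produced and active.
No repressor is bound and VorP is active, so *bexF* is transcribed.
→ *bexF* is ON.
Fe²⁺ is present, so FubT is inactive.
With no repressor bound, *kosW* is transcribed.
→ *kosW* is ON.
cAMP is absent, so NerQ is inactive.
Palatinose is present, so VelB is inactive.
With no repressor bound, *qilT* is transcribed.
→ *qilT* is ON.
Malonate is absent, so WexN is active.
With repressor WexN bound, *sovE* is not transcribed.
So SovE is not produced.
With no repressor bound, *dovY* is transcribed.
→ *dovY* is ON.
4 of the 4 genes are transcribed.

4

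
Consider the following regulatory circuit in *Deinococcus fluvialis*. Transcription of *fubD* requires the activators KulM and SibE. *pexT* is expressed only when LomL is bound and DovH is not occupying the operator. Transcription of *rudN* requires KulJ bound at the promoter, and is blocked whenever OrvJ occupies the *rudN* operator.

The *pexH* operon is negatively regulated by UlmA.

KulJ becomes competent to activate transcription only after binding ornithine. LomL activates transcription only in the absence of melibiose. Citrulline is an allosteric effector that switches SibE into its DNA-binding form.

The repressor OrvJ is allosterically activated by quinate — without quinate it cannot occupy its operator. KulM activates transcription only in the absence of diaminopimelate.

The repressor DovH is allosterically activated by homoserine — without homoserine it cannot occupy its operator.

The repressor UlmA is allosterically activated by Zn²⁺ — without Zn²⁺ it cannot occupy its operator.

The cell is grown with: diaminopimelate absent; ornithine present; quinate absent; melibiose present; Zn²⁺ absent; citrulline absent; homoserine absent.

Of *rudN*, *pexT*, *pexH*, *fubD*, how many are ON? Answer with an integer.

2

Ornithine is present, so KulJ is active.
Quinate is absent, so OrvJ is inactive.
No repressor is bound and KulJ is active, so *rudN* is transcribed.
→ *rudN* is ON.
Melibiose is present, so LomL is inactive.
Homoserine is absent, so DovH is inactive.
Required activator LomL is absent, so *pexT* is not transcribed.
→ *pexT* is OFF.
Zn²⁺ is absent, so UlmA is inactive.
With no repressor bound, *pexH* is transcribed.
→ *pexH* is ON.
Diaminopimelate is absent, so KulM is active.
Citrulline is absent, so SibE is inactive.
Required activator SibE is absent, so *fubD* is not transcribed.
→ *fubD* is OFF.
2 of the 4 genes are transcribed.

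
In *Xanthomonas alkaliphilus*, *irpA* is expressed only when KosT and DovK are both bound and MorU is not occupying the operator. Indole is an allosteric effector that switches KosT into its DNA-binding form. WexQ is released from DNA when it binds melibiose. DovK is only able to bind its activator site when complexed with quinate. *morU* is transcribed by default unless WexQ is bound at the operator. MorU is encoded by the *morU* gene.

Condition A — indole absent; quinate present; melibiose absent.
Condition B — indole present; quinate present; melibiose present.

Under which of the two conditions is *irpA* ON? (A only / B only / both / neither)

neither

Condition A:
Indole is absent, so KosT is inactive.
Quinate is present, so DovK is active.
Melibiose is absent, so WexQ is active.
With repressor WexQ bound, *morU* is not transcribed.
So MorU is not produced.
Required activator KosT is absent, so *irpA* is not transcribed.
→ *irpA* is OFF in A.
Condition B:
Indole is present, so KosT is active.
Quinate is present, so DovK is active.
Melibiose is present, so WexQ is inactive.
With no repressor bound, *morU* is transcribed.
So MorU is produced and active.
With repressor MorU bound, *irpA* is not transcribed.
→ *irpA* is OFF in B.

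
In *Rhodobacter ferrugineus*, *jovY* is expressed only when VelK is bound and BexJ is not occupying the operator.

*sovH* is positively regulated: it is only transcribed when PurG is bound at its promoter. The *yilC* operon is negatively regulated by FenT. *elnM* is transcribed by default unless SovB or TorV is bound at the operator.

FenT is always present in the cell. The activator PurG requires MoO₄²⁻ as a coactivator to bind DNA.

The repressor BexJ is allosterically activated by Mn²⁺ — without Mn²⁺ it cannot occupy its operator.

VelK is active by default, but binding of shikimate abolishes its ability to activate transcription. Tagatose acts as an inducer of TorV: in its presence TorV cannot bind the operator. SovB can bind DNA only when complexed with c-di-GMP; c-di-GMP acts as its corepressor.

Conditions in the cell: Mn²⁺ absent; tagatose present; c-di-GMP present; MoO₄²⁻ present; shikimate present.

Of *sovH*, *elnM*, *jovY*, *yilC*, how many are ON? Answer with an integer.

1

MoO₄²⁻ is present, so PurG is active.
No repressor is bound and PurG is active, so *sovH* is transcribed.
→ *sovH* is ON.
c-di-GMP is present, so SovB is active.
Tagatose is present, so TorV is inactive.
With repressor SovB bound, *elnM* is not transcribed.
→ *elnM* is OFF.
Shikimate is present, so VelK is inactive.
Mn²⁺ is absent, so BexJ is inactive.
Required activator VelK is absent, so *jovY* is not transcribed.
→ *jovY* is OFF.
FenT is produced constitutively and is active.
With repressor FenT bound, *yilC* is not transcribed.
→ *yilC* is OFF.
1 of the 4 genes is transcribed.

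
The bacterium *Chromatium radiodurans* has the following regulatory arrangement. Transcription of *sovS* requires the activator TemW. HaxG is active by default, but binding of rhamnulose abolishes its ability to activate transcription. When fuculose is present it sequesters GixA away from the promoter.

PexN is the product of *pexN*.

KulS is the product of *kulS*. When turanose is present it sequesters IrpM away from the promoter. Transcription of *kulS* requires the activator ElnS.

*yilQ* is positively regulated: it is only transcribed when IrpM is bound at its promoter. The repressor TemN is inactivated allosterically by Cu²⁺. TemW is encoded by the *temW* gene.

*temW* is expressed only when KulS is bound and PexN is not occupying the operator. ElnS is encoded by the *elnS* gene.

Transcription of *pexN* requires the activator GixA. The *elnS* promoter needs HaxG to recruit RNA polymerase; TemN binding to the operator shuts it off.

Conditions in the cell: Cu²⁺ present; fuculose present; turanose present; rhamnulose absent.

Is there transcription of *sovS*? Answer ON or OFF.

Cu²⁺ is present, so TemN is inactive.
Rhamnulose is absent, so HaxG is active.
No repressor is bound and HaxG is active, so *elnS* is transcribed.
So ElnS is produced and active.
No repressor is bound and ElnS is active, so *kulS* is transcribed.
So KulS is produced and active.
Fuculose is present, so GixA is inactive.
Required activator GixA is absent, so *pexN* is not transcribed.
So PexN is not produced.
No repressor is bound and KulS is active, so *temW* is transcribed.
So TemW is produced and active.
No repressor is bound and TemW is active, so *sovS* is transcribed.

ON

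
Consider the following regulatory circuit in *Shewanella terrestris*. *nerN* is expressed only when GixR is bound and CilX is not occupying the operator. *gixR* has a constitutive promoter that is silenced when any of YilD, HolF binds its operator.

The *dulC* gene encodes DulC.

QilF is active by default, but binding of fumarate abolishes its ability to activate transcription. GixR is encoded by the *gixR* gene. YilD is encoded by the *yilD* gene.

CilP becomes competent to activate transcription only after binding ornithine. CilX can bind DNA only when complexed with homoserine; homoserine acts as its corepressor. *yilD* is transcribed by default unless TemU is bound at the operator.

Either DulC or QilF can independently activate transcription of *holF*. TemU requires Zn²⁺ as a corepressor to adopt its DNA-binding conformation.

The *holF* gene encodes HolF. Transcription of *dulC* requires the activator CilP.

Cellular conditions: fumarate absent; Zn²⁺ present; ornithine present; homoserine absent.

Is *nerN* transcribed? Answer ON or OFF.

Homoserine is absent, so CilX is inactive.
Zn²⁺ is present, so TemU is active.
With repressor TemU bound, *yilD* is not transcribed.
So YilD is not produced.
Ornithine is present, so CilP is active.
No repressor is bound and CilP is active, so *dulC* is transcribed.
So DulC is produced and active.
Fumarate is absent, so QilF is active.
Activator DulC is present, so *holF* is transcribed.
So HolF is produced and active.
With repressor HolF bound, *gixR* is not transcribed.
So GixR is not produced.
Required activator GixR is absent, so *nerN* is not transcribed.

OFF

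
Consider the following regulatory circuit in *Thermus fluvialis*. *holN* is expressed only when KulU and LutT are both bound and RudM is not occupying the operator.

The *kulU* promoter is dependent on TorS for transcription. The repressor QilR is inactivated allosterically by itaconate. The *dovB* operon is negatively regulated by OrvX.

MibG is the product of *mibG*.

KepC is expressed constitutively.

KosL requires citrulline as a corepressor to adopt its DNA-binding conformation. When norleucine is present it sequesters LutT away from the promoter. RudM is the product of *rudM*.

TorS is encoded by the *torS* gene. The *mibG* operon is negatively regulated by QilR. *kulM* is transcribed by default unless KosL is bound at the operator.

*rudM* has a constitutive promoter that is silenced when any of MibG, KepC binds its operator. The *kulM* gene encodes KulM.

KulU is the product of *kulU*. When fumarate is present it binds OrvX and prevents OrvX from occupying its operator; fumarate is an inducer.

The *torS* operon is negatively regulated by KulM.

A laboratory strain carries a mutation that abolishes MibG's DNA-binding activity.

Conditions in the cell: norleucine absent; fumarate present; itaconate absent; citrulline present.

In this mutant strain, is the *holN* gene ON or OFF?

ON

Citrulline is present, so KosL is active.
With repressor KosL bound, *kulM* is not transcribed.
So KulM is not produced.
With no repressor bound, *torS* is transcribed.
So TorS is produced and active.
No repressor is bound and TorS is active, so *kulU* is transcribed.
So KulU is produced and active.
MibG is non-functional in this strain, so it has no effect.
KepC is produced constitutively and is active.
With repressor KepC bound, *rudM* is not transcribed.
So RudM is not produced.
Norleucine is absent, so LutT is active.
No repressor is bound and KulU and LutT are active, so *holN* is transcribed.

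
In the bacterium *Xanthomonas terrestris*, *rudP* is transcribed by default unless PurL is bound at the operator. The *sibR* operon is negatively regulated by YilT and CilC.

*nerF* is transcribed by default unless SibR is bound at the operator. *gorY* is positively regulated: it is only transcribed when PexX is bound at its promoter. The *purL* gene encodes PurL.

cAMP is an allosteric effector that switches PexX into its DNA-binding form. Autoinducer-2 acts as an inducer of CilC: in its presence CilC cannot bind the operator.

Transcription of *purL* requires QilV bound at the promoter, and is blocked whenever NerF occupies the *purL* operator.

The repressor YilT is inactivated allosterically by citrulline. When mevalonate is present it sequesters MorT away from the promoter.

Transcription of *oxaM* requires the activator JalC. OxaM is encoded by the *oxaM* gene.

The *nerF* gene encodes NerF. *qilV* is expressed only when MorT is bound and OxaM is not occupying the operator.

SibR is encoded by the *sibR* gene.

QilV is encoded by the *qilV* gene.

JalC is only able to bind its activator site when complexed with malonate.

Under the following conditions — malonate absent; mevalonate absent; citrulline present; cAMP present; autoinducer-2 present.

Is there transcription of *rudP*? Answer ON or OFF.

Citrulline is present, so YilT is inactive.
Autoinducer-2 is present, so CilC is inactive.
With no repressor bound, *sibR* is transcribed.
So SibR is produced and active.
With repressor SibR bound, *nerF* is not transcribed.
So NerF is not produced.
Malonate is absent, so JalC is inactive.
Required activator JalC is absent, so *oxaM* is not transcribed.
So OxaM is not produced.
Mevalonate is absent, so MorT is active.
No repressor is bound and MorT is active, so *qilV* is transcribed.
So QilV is produced and active.
No repressor is bound and QilV is active, so *purL* is transcribed.
So PurL is produced and active.
With repressor PurL bound, *rudP* is not transcribed.

OFF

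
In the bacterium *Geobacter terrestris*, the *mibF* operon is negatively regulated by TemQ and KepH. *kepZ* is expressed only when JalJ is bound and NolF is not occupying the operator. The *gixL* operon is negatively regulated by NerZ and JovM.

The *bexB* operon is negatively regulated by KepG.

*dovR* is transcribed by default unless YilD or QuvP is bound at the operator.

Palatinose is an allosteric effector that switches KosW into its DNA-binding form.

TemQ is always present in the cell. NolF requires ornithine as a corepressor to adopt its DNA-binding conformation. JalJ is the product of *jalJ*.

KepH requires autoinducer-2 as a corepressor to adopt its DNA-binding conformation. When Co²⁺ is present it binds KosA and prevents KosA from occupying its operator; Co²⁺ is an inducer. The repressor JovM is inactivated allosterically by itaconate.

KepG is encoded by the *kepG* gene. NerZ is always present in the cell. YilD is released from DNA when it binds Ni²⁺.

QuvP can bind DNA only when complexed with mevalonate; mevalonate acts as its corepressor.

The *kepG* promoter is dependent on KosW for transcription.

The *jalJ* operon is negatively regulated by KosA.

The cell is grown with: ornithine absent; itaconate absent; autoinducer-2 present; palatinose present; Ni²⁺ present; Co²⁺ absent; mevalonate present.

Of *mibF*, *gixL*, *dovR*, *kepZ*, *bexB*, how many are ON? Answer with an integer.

0

TemQ is produced constitutively and is active.
Autoinducer-2 is present, so KepH is active.
With repressor TemQ bound, *mibF* is not transcribed.
→ *mibF* is OFF.
NerZ is produced constitutively and is active.
Itaconate is absent, so JovM is active.
With repressor NerZ bound, *gixL* is not transcribed.
→ *gixL* is OFF.
Ni²⁺ is present, so YilD is inactive.
Mevalonate is present, so QuvP is active.
With repressor QuvP bound, *dovR* is not transcribed.
→ *dovR* is OFF.
Ornithine is absent, so NolF is inactive.
Co²⁺ is absent, so KosA is active.
With repressor KosA bound, *jalJ* is not transcribed.
So JalJ is not produced.
Required activator JalJ is absent, so *kepZ* is not transcribed.
→ *kepZ* is OFF.
Palatinose is present, so KosW is active.
No repressor is bound and KosW is active, so *kepG* is transcribed.
So KepG is produced and active.
With repressor KepG bound, *bexB* is not transcribed.
→ *bexB* is OFF.
0 of the 5 genes are transcribed.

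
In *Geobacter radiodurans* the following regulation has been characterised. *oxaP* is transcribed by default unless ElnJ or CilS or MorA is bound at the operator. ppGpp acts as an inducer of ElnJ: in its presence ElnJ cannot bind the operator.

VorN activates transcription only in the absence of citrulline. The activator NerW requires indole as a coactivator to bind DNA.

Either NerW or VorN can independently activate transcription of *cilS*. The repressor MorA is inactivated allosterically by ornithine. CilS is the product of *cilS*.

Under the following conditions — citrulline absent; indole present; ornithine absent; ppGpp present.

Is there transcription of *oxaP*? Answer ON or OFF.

OFF

ppGpp is present, so ElnJ is inactive.
Indole is present, so NerW is active.
Citrulline is absent, so VorN is active.
Activator NerW is present, so *cilS* is transcribed.
So CilS is produced and active.
Ornithine is absent, so MorA is active.
With repressor CilS bound, *oxaP* is not transcribed.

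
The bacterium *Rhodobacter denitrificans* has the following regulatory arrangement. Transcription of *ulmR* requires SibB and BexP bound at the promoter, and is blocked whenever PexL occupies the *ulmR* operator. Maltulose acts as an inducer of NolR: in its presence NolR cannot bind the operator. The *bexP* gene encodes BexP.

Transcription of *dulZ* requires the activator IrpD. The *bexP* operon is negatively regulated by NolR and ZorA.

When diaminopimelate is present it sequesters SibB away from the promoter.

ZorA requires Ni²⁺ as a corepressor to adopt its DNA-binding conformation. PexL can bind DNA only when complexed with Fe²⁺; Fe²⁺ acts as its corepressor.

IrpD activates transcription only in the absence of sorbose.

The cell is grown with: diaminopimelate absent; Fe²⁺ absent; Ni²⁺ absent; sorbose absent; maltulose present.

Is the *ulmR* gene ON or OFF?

ON

Fe²⁺ is absent, so PexL is inactive.
Diaminopimelate is absent, so SibB is active.
Maltulose is present, so NolR is inactive.
Ni²⁺ is absent, so ZorA is inactive.
With no repressor bound, *bexP* is transcribed.
So BexP is produced and active.
No repressor is bound and SibB and BexP are active, so *ulmR* is transcribed.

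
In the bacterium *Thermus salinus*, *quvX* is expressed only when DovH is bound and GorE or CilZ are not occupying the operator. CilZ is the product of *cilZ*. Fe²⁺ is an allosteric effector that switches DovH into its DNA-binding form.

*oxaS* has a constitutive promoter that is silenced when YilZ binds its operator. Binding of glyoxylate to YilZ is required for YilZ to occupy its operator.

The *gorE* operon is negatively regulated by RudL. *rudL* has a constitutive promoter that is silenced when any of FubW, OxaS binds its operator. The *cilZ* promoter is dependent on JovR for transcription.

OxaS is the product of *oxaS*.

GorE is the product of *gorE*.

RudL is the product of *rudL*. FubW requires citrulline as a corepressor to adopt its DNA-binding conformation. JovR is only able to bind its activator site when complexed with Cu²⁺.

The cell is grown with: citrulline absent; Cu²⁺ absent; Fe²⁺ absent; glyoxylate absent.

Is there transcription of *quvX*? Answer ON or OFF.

OFF

Fe²⁺ is absent, so DovH is inactive.
Citrulline is absent, so FubW is inactive.
Glyoxylate is absent, so YilZ is inactive.
With no repressor bound, *oxaS* is transcribed.
So OxaS is produced and active.
With repressor OxaS bound, *rudL* is not transcribed.
So RudL is not produced.
With no repressor bound, *gorE* is transcribed.
So GorE is produced and active.
Cu²⁺ is absent, so JovR is inactive.
Required activator JovR is absent, so *cilZ* is not transcribed.
So CilZ is not produced.
With repressor GorE bound, *quvX* is not transcribed.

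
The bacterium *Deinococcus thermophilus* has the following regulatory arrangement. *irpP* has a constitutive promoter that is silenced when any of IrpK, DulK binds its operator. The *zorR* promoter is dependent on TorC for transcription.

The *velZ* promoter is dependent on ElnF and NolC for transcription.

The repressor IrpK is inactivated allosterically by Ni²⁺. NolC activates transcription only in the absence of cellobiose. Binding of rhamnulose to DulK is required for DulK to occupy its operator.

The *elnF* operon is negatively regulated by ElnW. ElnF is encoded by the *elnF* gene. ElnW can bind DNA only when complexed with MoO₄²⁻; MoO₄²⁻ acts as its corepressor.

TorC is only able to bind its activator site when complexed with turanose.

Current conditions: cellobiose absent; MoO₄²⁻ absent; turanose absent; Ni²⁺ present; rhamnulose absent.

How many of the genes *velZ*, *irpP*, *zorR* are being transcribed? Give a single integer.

2

MoO₄²⁻ is absent, so ElnW is inactive.
With no repressor bound, *elnF* is transcribed.
So ElnF is produced and active.
Cellobiose is absent, so NolC is active.
No repressor is bound and ElnF and NolC are active, so *velZ* is transcribed.
→ *velZ* is ON.
Ni²⁺ is present, so IrpK is inactive.
Rhamnulose is absent, so DulK is inactive.
With no repressor bound, *irpP* is transcribed.
→ *irpP* is ON.
Turanose is absent, so TorC is inactive.
Required activator TorC is absent, so *zorR* is not transcribed.
→ *zorR* is OFF.
2 of the 3 genes are transcribed.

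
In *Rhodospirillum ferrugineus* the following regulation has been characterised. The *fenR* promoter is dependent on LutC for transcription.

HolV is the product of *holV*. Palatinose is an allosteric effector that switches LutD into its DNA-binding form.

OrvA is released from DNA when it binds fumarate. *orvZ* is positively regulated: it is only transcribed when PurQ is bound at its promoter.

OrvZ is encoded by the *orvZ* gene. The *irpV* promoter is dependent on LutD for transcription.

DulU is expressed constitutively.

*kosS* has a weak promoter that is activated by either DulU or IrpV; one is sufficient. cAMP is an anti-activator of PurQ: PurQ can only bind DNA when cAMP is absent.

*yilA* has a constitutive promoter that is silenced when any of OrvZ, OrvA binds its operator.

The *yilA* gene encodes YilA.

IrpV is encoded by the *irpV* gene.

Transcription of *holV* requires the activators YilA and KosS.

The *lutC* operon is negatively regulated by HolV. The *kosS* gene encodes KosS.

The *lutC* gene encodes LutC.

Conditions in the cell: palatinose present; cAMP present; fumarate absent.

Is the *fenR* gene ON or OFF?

ON

cAMP is present, so PurQ is inactive.
Required activator PurQ is absent, so *orvZ* is not transcribed.
So OrvZ is not produced.
Fumarate is absent, so OrvA is active.
With repressor OrvA bound, *yilA* is not transcribed.
So YilA is not produced.
DulU is produced constitutively and is active.
Palatinose is present, so LutD is active.
No repressor is bound and LutD is active, so *irpV* is transcribed.
So IrpV is produced and active.
Activator DulU is present, so *kosS* is transcribed.
So KosS is produced and active.
Required activator YilA is absent, so *holV* is not transcribed.
So HolV is not produced.
With no repressor bound, *lutC* is transcribed.
So LutC is produced and active.
No repressor is bound and LutC is active, so *fenR* is transcribed.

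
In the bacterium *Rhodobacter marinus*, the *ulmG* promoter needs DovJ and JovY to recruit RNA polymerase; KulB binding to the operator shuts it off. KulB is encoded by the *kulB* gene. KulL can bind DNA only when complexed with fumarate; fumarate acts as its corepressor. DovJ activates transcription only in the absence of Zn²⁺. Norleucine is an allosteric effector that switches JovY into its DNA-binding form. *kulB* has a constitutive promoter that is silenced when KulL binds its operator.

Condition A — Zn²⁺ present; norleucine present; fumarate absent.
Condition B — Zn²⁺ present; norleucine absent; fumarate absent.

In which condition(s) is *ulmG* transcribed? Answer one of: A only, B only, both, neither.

neither

Condition A:
Zn²⁺ is present, so DovJ is inactive.
Norleucine is present, so JovY is active.
Fumarate is absent, so KulL is inactive.
With no repressor bound, *kulB* is transcribed.
So KulB is produced and active.
With repressor KulB bound, *ulmG* is not transcribed.
→ *ulmG* is OFF in A.
Condition B:
Zn²⁺ is present, so DovJ is inactive.
Norleucine is absent, so JovY is inactive.
Fumarate is absent, so KulL is inactive.
With no repressor bound, *kulB* is transcribed.
So KulB is produced and active.
With repressor KulB bound, *ulmG* is not transcribed.
→ *ulmG* is OFF in B.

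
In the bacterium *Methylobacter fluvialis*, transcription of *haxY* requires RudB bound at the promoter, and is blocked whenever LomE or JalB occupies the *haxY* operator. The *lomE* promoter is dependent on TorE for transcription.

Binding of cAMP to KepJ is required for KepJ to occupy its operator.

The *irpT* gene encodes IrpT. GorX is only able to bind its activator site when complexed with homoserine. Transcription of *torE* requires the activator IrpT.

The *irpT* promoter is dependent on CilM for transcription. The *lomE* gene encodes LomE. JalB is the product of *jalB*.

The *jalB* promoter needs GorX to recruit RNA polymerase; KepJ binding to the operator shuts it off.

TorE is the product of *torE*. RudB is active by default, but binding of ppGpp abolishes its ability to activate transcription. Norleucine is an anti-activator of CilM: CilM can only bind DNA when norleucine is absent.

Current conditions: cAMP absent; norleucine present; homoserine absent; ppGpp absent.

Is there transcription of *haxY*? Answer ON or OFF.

Norleucine is present, so CilM is inactive.
Required activator CilM is absent, so *irpT* is not transcribed.
So IrpT is not produced.
Required activator IrpT is absent, so *torE* is not transcribed.
So TorE is not produced.
Required activator TorE is absent, so *lomE* is not transcribed.
So LomE is not produced.
ppGpp is absent, so RudB is active.
cAMP is absent, so KepJ is inactive.
Homoserine is absent, so GorX is inactive.
Required activator GorX is absent, so *jalB* is not transcribed.
So JalB is not produced.
No repressor is bound and RudB is active, so *haxY* is transcribed.

ON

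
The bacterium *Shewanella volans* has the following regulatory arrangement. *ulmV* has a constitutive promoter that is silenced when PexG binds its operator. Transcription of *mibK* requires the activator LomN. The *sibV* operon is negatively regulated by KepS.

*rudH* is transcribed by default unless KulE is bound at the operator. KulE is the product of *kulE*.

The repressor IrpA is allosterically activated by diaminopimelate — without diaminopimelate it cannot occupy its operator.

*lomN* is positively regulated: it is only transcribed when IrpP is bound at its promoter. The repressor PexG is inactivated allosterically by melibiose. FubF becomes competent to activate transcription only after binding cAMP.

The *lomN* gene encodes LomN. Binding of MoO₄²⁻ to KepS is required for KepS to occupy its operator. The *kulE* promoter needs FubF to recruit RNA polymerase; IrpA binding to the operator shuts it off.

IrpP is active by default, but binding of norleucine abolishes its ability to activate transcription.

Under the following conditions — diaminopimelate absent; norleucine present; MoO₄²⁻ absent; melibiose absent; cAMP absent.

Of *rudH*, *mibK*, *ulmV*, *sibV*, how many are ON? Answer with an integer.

2

cAMP is absent, so FubF is inactive.
Diaminopimelate is absent, so IrpA is inactive.
Required activator FubF is absent, so *kulE* is not transcribed.
So KulE is not produced.
With no repressor bound, *rudH* is transcribed.
→ *rudH* is ON.
Norleucine is present, so IrpP is inactive.
Required activator IrpP is absent, so *lomN* is not transcribed.
So LomN is not produced.
Required activator LomN is absent, so *mibK* is not transcribed.
→ *mibK* is OFF.
Melibiose is absent, so PexG is active.
With repressor PexG bound, *ulmV* is not transcribed.
→ *ulmV* is OFF.
MoO₄²⁻ is absent, so KepS is inactive.
With no repressor bound, *sibV* is transcribed.
→ *sibV* is ON.
2 of the 4 genes are transcribed.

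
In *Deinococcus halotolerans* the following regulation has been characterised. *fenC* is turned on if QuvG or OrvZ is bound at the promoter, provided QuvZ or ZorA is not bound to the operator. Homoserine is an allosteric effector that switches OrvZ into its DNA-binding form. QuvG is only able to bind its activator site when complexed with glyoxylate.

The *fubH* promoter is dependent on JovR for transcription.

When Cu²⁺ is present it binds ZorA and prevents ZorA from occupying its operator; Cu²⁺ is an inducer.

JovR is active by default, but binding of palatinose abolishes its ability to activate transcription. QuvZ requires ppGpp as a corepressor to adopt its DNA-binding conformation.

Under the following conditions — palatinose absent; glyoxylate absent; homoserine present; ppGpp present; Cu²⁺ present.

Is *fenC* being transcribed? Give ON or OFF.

OFF

ppGpp is present, so QuvZ is active.
Glyoxylate is absent, so QuvG is inactive.
Cu²⁺ is present, so ZorA is inactive.
Homoserine is present, so OrvZ is active.
With repressor QuvZ bound, *fenC* is not transcribed.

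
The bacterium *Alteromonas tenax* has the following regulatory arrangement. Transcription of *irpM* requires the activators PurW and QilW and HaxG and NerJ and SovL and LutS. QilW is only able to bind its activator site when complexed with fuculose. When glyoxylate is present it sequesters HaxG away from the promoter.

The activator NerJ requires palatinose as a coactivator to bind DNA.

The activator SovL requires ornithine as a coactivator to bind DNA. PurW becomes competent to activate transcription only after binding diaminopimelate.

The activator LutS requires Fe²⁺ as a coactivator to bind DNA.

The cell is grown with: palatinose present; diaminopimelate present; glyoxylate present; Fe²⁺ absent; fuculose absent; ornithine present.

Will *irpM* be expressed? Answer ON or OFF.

OFF

Diaminopimelate is present, so PurW is active.
Fuculose is absent, so QilW is inactive.
Glyoxylate is present, so HaxG is inactive.
Palatinose is present, so NerJ is active.
Ornithine is present, so SovL is active.
Fe²⁺ is absent, so LutS is inactive.
Required activator QilW is absent, so *irpM* is not transcribed.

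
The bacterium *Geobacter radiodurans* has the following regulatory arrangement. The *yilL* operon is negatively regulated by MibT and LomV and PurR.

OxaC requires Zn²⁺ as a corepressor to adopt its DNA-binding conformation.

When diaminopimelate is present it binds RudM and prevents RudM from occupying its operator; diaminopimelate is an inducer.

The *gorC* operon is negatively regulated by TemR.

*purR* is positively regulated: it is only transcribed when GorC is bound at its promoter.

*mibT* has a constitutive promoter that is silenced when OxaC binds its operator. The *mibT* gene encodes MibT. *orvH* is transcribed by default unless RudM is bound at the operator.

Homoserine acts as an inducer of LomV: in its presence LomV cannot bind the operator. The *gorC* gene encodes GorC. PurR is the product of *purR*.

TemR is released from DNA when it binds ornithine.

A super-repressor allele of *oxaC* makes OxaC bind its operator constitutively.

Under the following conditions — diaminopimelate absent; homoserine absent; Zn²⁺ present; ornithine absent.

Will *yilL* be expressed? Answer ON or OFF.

OxaC is constitutively active in this strain.
With repressor OxaC bound, *mibT* is not transcribed.
So MibT is not produced.
Homoserine is absent, so LomV is active.
Ornithine is absent, so TemR is active.
With repressor TemR bound, *gorC* is not transcribed.
So GorC is not produced.
Required activator GorC is absent, so *purR* is not transcribed.
So PurR is not produced.
With repressor LomV bound, *yilL* is not transcribed.

OFF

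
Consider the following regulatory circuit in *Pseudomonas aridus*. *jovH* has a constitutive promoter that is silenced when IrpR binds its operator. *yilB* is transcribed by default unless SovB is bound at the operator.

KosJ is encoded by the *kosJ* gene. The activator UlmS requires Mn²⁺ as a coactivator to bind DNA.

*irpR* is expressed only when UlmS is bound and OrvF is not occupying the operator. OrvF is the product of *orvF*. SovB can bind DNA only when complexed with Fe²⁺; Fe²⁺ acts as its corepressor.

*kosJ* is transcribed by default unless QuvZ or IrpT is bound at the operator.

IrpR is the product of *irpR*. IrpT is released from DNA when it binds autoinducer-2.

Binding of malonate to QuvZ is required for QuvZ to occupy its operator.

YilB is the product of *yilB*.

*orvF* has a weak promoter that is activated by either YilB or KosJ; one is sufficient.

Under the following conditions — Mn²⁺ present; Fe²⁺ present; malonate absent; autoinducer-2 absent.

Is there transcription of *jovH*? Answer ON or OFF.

OFF

Fe²⁺ is present, so SovB is active.
With repressor SovB bound, *yilB* is not transcribed.
So YilB is not produced.
Malonate is absent, so QuvZ is inactive.
Autoinducer-2 is absent, so IrpT is active.
With repressor IrpT bound, *kosJ* is not transcribed.
So KosJ is not produced.
No activator is available at the *orvF* promoter, so *orvF* is not transcribed.
So OrvF is not produced.
Mn²⁺ is present, so UlmS is active.
No repressor is bound and UlmS is active, so *irpR* is transcribed.
So IrpR is produced and active.
With repressor IrpR bound, *jovH* is not transcribed.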